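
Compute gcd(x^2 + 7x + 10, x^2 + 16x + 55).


Factor each:
  x^2 + 7x + 10 = (x + 5)(x + 2)
  x^2 + 16x + 55 = (x + 5)(x + 11)
Common monic factor: x + 5


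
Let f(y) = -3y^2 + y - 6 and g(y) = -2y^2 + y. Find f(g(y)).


Substitute g(y) into f:
f(g(y)) = -3*(-2y^2 + y)^2 + 1*(-2y^2 + y) + (-6)
(-2y^2 + y)^2 = 4y^4 - 4y^3 + y^2
Expand and combine: -12y^4 + 12y^3 - 5y^2 + y - 6


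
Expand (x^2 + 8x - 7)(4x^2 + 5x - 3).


Distribute each term of the first polynomial:
  (x^2)(4x^2 + 5x - 3) = 4x^4 + 5x^3 - 3x^2
  (8x)(4x^2 + 5x - 3) = 32x^3 + 40x^2 - 24x
  (-7)(4x^2 + 5x - 3) = -28x^2 - 35x + 21
Sum: 4x^4 + 37x^3 + 9x^2 - 59x + 21


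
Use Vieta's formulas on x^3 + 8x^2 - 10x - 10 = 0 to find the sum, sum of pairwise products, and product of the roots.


Monic cubic x^3+bx^2+cx+d=0: sum=-b, pairwise sum=c, product=-d.
b=8, c=-10, d=-10
r1+r2+r3 = -8
r1r2+r1r3+r2r3 = -10
r1r2r3 = 10


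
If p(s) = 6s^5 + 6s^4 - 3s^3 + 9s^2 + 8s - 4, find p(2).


Using direct substitution:
  6 * (2)^5 = 192
  6 * (2)^4 = 96
  -3 * (2)^3 = -24
  9 * (2)^2 = 36
  8 * (2)^1 = 16
  constant: -4
Sum = 192 + 96 - 24 + 36 + 16 - 4 = 312


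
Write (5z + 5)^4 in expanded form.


Expand (5z + 5)^4 by repeated multiplication:
  (5z + 5)^2 = 25z^2 + 50z + 25
  (5z + 5)^3 = 125z^3 + 375z^2 + 375z + 125
= 625z^4 + 2500z^3 + 3750z^2 + 2500z + 625


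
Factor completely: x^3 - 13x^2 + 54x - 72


Try integer roots (divisors of -72). x=4: p(4)=0.
Divide out (x - 4): quotient is x^2 - 9x + 18.
Factor the quadratic: (x - 6)(x - 3)
Result: (x - 4)(x - 6)(x - 3)


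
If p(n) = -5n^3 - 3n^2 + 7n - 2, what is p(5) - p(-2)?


p(5) = -667
p(-2) = 12
p(5) - p(-2) = -667 - 12 = -679


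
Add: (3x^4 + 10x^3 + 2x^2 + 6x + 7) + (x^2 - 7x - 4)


Align terms by degree and add:
  3x^4 + 10x^3 + 2x^2 + 6x + 7
+ x^2 - 7x - 4
= 3x^4 + 10x^3 + 3x^2 - x + 3


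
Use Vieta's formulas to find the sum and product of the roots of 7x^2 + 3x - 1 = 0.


For ax^2+bx+c=0: sum = -b/a, product = c/a.
a=7, b=3, c=-1
Sum = -(3)/7 = -3/7
Product = (-1)/7 = -1/7


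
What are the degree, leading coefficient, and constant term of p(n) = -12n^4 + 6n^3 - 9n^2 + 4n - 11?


Highest power of n is 4, with coefficient -12. Constant term is -11.
Degree = 4, leading coefficient = -12, constant term = -11


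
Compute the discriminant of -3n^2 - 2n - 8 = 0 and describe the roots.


D = b^2 - 4ac = (-2)^2 - 4(-3)(-8) = 4 - 96 = -92
Since D < 0: two complex conjugate roots (no real roots)


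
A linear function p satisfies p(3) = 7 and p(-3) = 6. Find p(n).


p(n) = mn + b. Using p(3)=7, p(-3)=6:
m = (7 - 6)/(3 + 3) = 1/6 = 1/6
b = 7 - m*(3) = 7 - 1/2 = 13/2
p(n) = (1/6)n + (13/2)


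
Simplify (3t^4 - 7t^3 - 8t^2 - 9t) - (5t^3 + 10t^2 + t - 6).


Distribute the minus sign:
  (3t^4 - 7t^3 - 8t^2 - 9t)
- (5t^3 + 10t^2 + t - 6)
Negate second polynomial: -5t^3 - 10t^2 - t + 6
Add: 3t^4 - 12t^3 - 18t^2 - 10t + 6


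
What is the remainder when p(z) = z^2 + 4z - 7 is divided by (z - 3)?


By the Remainder Theorem, the remainder equals p(3):
  1*(3)^2 = 9
  4*(3)^1 = 12
  constant: -7
Sum: 9 + 12 - 7 = 14


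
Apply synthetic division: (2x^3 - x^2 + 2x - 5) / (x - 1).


Synthetic division with c = 1. Coefficients: 2, -1, 2, -5
Bring down 2.
  2 * 1 = 2; 2 - 1 = 1
  1 * 1 = 1; 1 + 2 = 3
  3 * 1 = 3; 3 - 5 = -2
Quotient: 2x^2 + x + 3, Remainder: -2


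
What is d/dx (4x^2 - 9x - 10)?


Apply the power rule term by term:
  d/dx(4x^2) = 8x
  d/dx(-9x) = -9
  d/dx(-10) = 0
p'(x) = 8x - 9


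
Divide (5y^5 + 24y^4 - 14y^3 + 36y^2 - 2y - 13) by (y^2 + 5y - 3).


(5y^5 + 24y^4 - 14y^3 + 36y^2 - 2y - 13) / (y^2 + 5y - 3)
Step 1: 5y^3 * (y^2 + 5y - 3) = 5y^5 + 25y^4 - 15y^3; subtract.
Step 2: -y^2 * (y^2 + 5y - 3) = -y^4 - 5y^3 + 3y^2; subtract.
Step 3: 6y * (y^2 + 5y - 3) = 6y^3 + 30y^2 - 18y; subtract.
Step 4: 3 * (y^2 + 5y - 3) = 3y^2 + 15y - 9; subtract.
Quotient: 5y^3 - y^2 + 6y + 3, Remainder: y - 4


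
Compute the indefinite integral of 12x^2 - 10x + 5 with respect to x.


Reverse power rule on each term:
  ∫ 12x^2 dx = 4x^3
  ∫ -10x dx = -5x^2
  ∫ 5 dx = 5x
F(x) = 4x^3 - 5x^2 + 5x + C


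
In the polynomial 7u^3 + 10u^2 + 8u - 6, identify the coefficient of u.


Read off the coefficient of u: 8


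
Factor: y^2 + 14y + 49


Roots satisfy r1 + r2 = -b/a = -14 and r1*r2 = c/a = 49.
So r1 = -7, r2 = -7.
y^2 + 14y + 49 = (y - r1)(y - r2) = (y + 7)(y + 7)


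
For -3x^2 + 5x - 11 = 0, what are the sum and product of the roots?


For ax^2+bx+c=0: sum = -b/a, product = c/a.
a=-3, b=5, c=-11
Sum = -(5)/-3 = 5/3
Product = (-11)/-3 = 11/3


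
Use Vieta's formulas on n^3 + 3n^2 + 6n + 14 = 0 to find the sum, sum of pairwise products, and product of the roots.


Monic cubic n^3+bn^2+cn+d=0: sum=-b, pairwise sum=c, product=-d.
b=3, c=6, d=14
r1+r2+r3 = -3
r1r2+r1r3+r2r3 = 6
r1r2r3 = -14


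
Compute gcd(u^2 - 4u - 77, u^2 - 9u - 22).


Factor each:
  u^2 - 4u - 77 = (u - 11)(u + 7)
  u^2 - 9u - 22 = (u - 11)(u + 2)
Common monic factor: u - 11


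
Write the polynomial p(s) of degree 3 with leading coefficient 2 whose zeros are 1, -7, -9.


p(s) = 2(s - 1)(s + 7)(s + 9)
Expand: 2s^3 + 30s^2 + 94s - 126


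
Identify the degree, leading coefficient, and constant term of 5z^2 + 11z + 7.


Highest power of z is 2, with coefficient 5. Constant term is 7.
Degree = 2, leading coefficient = 5, constant term = 7


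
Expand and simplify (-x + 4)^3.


Expand (-x + 4)^3 by repeated multiplication:
  (-x + 4)^2 = x^2 - 8x + 16
= -x^3 + 12x^2 - 48x + 64


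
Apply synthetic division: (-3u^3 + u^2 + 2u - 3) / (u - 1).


Synthetic division with c = 1. Coefficients: -3, 1, 2, -3
Bring down -3.
  -3 * 1 = -3; -3 + 1 = -2
  -2 * 1 = -2; -2 + 2 = 0
  0 * 1 = 0; 0 - 3 = -3
Quotient: -3u^2 - 2u, Remainder: -3


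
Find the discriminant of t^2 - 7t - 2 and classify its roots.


D = b^2 - 4ac = (-7)^2 - 4(1)(-2) = 49 + 8 = 57
Since D > 0: two distinct irrational roots


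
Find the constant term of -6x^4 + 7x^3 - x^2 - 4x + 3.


Read off the constant term: 3


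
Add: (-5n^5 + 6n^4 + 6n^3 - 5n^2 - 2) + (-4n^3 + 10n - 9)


Align terms by degree and add:
  -5n^5 + 6n^4 + 6n^3 - 5n^2 - 2
  -4n^3 + 10n - 9
= -5n^5 + 6n^4 + 2n^3 - 5n^2 + 10n - 11


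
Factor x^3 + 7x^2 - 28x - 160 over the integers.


Try integer roots (divisors of -160). x=-4: p(-4)=0.
Divide out (x + 4): quotient is x^2 + 3x - 40.
Factor the quadratic: (x - 5)(x + 8)
Result: (x + 4)(x - 5)(x + 8)


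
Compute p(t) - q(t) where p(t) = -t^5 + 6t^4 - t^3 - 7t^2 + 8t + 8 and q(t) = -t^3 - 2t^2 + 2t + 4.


Distribute the minus sign:
  (-t^5 + 6t^4 - t^3 - 7t^2 + 8t + 8)
- (-t^3 - 2t^2 + 2t + 4)
Negate second polynomial: t^3 + 2t^2 - 2t - 4
Add: -t^5 + 6t^4 - 5t^2 + 6t + 4


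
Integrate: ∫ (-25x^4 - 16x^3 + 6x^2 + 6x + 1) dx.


Reverse power rule on each term:
  ∫ -25x^4 dx = -5x^5
  ∫ -16x^3 dx = -4x^4
  ∫ 6x^2 dx = 2x^3
  ∫ 6x dx = 3x^2
  ∫ 1 dx = x
F(x) = -5x^5 - 4x^4 + 2x^3 + 3x^2 + x + C


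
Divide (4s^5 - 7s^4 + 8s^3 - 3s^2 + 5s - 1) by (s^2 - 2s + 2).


(4s^5 - 7s^4 + 8s^3 - 3s^2 + 5s - 1) / (s^2 - 2s + 2)
Step 1: 4s^3 * (s^2 - 2s + 2) = 4s^5 - 8s^4 + 8s^3; subtract.
Step 2: s^2 * (s^2 - 2s + 2) = s^4 - 2s^3 + 2s^2; subtract.
Step 3: 2s * (s^2 - 2s + 2) = 2s^3 - 4s^2 + 4s; subtract.
Step 4: -1 * (s^2 - 2s + 2) = -s^2 + 2s - 2; subtract.
Quotient: 4s^3 + s^2 + 2s - 1, Remainder: -s + 1


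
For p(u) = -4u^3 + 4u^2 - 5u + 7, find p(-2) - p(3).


p(-2) = 65
p(3) = -80
p(-2) - p(3) = 65 + 80 = 145


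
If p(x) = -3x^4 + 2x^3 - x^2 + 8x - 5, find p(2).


Using direct substitution:
  -3 * (2)^4 = -48
  2 * (2)^3 = 16
  -1 * (2)^2 = -4
  8 * (2)^1 = 16
  constant: -5
Sum = -48 + 16 - 4 + 16 - 5 = -25


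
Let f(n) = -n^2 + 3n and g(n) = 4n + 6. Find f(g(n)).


Substitute g(n) into f:
f(g(n)) = -1*(4n + 6)^2 + 3*(4n + 6)
(4n + 6)^2 = 16n^2 + 48n + 36
Expand and combine: -16n^2 - 36n - 18


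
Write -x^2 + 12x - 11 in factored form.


Roots satisfy r1 + r2 = -b/a = 12 and r1*r2 = c/a = 11.
So r1 = 1, r2 = 11.
-x^2 + 12x - 11 = -(x - r1)(x - r2) = -(x - 1)(x - 11)


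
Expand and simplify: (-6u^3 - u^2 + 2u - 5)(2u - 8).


Distribute each term of the first polynomial:
  (-6u^3)(2u - 8) = -12u^4 + 48u^3
  (-u^2)(2u - 8) = -2u^3 + 8u^2
  (2u)(2u - 8) = 4u^2 - 16u
  (-5)(2u - 8) = -10u + 40
Sum: -12u^4 + 46u^3 + 12u^2 - 26u + 40


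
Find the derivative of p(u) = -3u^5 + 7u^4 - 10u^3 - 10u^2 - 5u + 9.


Apply the power rule term by term:
  d/du(-3u^5) = -15u^4
  d/du(7u^4) = 28u^3
  d/du(-10u^3) = -30u^2
  d/du(-10u^2) = -20u
  d/du(-5u) = -5
  d/du(9) = 0
p'(u) = -15u^4 + 28u^3 - 30u^2 - 20u - 5


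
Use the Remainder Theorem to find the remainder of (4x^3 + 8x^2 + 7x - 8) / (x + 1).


By the Remainder Theorem, the remainder equals p(-1):
  4*(-1)^3 = -4
  8*(-1)^2 = 8
  7*(-1)^1 = -7
  constant: -8
Sum: -4 + 8 - 7 - 8 = -11


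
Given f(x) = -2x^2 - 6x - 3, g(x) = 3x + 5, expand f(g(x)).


Substitute g(x) into f:
f(g(x)) = -2*(3x + 5)^2 + (-6)*(3x + 5) + (-3)
(3x + 5)^2 = 9x^2 + 30x + 25
Expand and combine: -18x^2 - 78x - 83


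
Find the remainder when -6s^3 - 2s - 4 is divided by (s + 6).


By the Remainder Theorem, the remainder equals p(-6):
  -6*(-6)^3 = 1296
  0*(-6)^2 = 0
  -2*(-6)^1 = 12
  constant: -4
Sum: 1296 + 0 + 12 - 4 = 1304


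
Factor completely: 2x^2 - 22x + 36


Roots satisfy r1 + r2 = -b/a = 11 and r1*r2 = c/a = 18.
So r1 = 2, r2 = 9.
2x^2 - 22x + 36 = 2(x - r1)(x - r2) = 2(x - 2)(x - 9)


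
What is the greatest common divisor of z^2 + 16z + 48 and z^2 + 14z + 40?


Factor each:
  z^2 + 16z + 48 = (z + 4)(z + 12)
  z^2 + 14z + 40 = (z + 4)(z + 10)
Common monic factor: z + 4


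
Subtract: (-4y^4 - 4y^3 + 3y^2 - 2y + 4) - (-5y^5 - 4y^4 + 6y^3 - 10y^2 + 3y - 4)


Distribute the minus sign:
  (-4y^4 - 4y^3 + 3y^2 - 2y + 4)
- (-5y^5 - 4y^4 + 6y^3 - 10y^2 + 3y - 4)
Negate second polynomial: 5y^5 + 4y^4 - 6y^3 + 10y^2 - 3y + 4
Add: 5y^5 - 10y^3 + 13y^2 - 5y + 8


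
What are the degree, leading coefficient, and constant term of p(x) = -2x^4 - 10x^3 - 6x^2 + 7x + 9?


Highest power of x is 4, with coefficient -2. Constant term is 9.
Degree = 4, leading coefficient = -2, constant term = 9


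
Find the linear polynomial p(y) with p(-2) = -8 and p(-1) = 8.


p(y) = my + b. Using p(-2)=-8, p(-1)=8:
m = (-8 - 8)/(-2 + 1) = -16/-1 = 16
b = -8 - m*(-2) = -8 + 32 = 24
p(y) = 16y + 24


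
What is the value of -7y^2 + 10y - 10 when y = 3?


Using direct substitution:
  -7 * (3)^2 = -63
  10 * (3)^1 = 30
  constant: -10
Sum = -63 + 30 - 10 = -43


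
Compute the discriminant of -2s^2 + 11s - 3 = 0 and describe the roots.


D = b^2 - 4ac = (11)^2 - 4(-2)(-3) = 121 - 24 = 97
Since D > 0: two distinct irrational roots


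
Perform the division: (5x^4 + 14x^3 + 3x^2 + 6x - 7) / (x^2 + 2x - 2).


(5x^4 + 14x^3 + 3x^2 + 6x - 7) / (x^2 + 2x - 2)
Step 1: 5x^2 * (x^2 + 2x - 2) = 5x^4 + 10x^3 - 10x^2; subtract.
Step 2: 4x * (x^2 + 2x - 2) = 4x^3 + 8x^2 - 8x; subtract.
Step 3: 5 * (x^2 + 2x - 2) = 5x^2 + 10x - 10; subtract.
Quotient: 5x^2 + 4x + 5, Remainder: 4x + 3


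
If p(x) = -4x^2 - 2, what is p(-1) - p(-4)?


p(-1) = -6
p(-4) = -66
p(-1) - p(-4) = -6 + 66 = 60


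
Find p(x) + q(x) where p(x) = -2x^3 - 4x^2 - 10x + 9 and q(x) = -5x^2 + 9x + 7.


Align terms by degree and add:
  -2x^3 - 4x^2 - 10x + 9
  -5x^2 + 9x + 7
= -2x^3 - 9x^2 - x + 16


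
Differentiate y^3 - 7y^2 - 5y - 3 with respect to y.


Apply the power rule term by term:
  d/dy(y^3) = 3y^2
  d/dy(-7y^2) = -14y
  d/dy(-5y) = -5
  d/dy(-3) = 0
p'(y) = 3y^2 - 14y - 5


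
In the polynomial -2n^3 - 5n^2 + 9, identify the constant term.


Read off the constant term: 9


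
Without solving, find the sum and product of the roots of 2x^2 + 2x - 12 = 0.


For ax^2+bx+c=0: sum = -b/a, product = c/a.
a=2, b=2, c=-12
Sum = -(2)/2 = -1
Product = (-12)/2 = -6


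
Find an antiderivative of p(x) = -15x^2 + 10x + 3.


Reverse power rule on each term:
  ∫ -15x^2 dx = -5x^3
  ∫ 10x dx = 5x^2
  ∫ 3 dx = 3x
F(x) = -5x^3 + 5x^2 + 3x + C


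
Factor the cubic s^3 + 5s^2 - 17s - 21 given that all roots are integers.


Try integer roots (divisors of -21). s=-1: p(-1)=0.
Divide out (s + 1): quotient is s^2 + 4s - 21.
Factor the quadratic: (s + 7)(s - 3)
Result: (s + 1)(s + 7)(s - 3)


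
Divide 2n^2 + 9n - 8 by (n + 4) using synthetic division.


Synthetic division with c = -4. Coefficients: 2, 9, -8
Bring down 2.
  2 * -4 = -8; -8 + 9 = 1
  1 * -4 = -4; -4 - 8 = -12
Quotient: 2n + 1, Remainder: -12


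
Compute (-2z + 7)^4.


Expand (-2z + 7)^4 by repeated multiplication:
  (-2z + 7)^2 = 4z^2 - 28z + 49
  (-2z + 7)^3 = -8z^3 + 84z^2 - 294z + 343
= 16z^4 - 224z^3 + 1176z^2 - 2744z + 2401


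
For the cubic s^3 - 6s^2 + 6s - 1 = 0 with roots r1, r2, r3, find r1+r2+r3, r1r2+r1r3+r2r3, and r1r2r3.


Monic cubic s^3+bs^2+cs+d=0: sum=-b, pairwise sum=c, product=-d.
b=-6, c=6, d=-1
r1+r2+r3 = 6
r1r2+r1r3+r2r3 = 6
r1r2r3 = 1


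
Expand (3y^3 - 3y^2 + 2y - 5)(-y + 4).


Distribute each term of the first polynomial:
  (3y^3)(-y + 4) = -3y^4 + 12y^3
  (-3y^2)(-y + 4) = 3y^3 - 12y^2
  (2y)(-y + 4) = -2y^2 + 8y
  (-5)(-y + 4) = 5y - 20
Sum: -3y^4 + 15y^3 - 14y^2 + 13y - 20


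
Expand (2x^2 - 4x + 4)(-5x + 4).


Distribute each term of the first polynomial:
  (2x^2)(-5x + 4) = -10x^3 + 8x^2
  (-4x)(-5x + 4) = 20x^2 - 16x
  (4)(-5x + 4) = -20x + 16
Sum: -10x^3 + 28x^2 - 36x + 16


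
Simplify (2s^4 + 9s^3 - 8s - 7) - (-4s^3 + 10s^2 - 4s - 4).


Distribute the minus sign:
  (2s^4 + 9s^3 - 8s - 7)
- (-4s^3 + 10s^2 - 4s - 4)
Negate second polynomial: 4s^3 - 10s^2 + 4s + 4
Add: 2s^4 + 13s^3 - 10s^2 - 4s - 3


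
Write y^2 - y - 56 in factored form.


Roots satisfy r1 + r2 = -b/a = 1 and r1*r2 = c/a = -56.
So r1 = 8, r2 = -7.
y^2 - y - 56 = (y - r1)(y - r2) = (y - 8)(y + 7)


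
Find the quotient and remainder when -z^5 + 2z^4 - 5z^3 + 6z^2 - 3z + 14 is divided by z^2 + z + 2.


(-z^5 + 2z^4 - 5z^3 + 6z^2 - 3z + 14) / (z^2 + z + 2)
Step 1: -z^3 * (z^2 + z + 2) = -z^5 - z^4 - 2z^3; subtract.
Step 2: 3z^2 * (z^2 + z + 2) = 3z^4 + 3z^3 + 6z^2; subtract.
Step 3: -6z * (z^2 + z + 2) = -6z^3 - 6z^2 - 12z; subtract.
Step 4: 6 * (z^2 + z + 2) = 6z^2 + 6z + 12; subtract.
Quotient: -z^3 + 3z^2 - 6z + 6, Remainder: 3z + 2


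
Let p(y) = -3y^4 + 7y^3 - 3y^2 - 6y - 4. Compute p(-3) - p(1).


p(-3) = -445
p(1) = -9
p(-3) - p(1) = -445 + 9 = -436


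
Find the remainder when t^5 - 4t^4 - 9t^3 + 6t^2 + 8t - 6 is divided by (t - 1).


By the Remainder Theorem, the remainder equals p(1):
  1*(1)^5 = 1
  -4*(1)^4 = -4
  -9*(1)^3 = -9
  6*(1)^2 = 6
  8*(1)^1 = 8
  constant: -6
Sum: 1 - 4 - 9 + 6 + 8 - 6 = -4


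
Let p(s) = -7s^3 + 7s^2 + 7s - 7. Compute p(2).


Using direct substitution:
  -7 * (2)^3 = -56
  7 * (2)^2 = 28
  7 * (2)^1 = 14
  constant: -7
Sum = -56 + 28 + 14 - 7 = -21


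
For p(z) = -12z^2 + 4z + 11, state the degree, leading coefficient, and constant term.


Highest power of z is 2, with coefficient -12. Constant term is 11.
Degree = 2, leading coefficient = -12, constant term = 11


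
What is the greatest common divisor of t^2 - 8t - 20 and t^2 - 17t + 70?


Factor each:
  t^2 - 8t - 20 = (t - 10)(t + 2)
  t^2 - 17t + 70 = (t - 10)(t - 7)
Common monic factor: t - 10


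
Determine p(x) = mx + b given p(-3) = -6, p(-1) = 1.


p(x) = mx + b. Using p(-3)=-6, p(-1)=1:
m = (-6 - 1)/(-3 + 1) = -7/-2 = 7/2
b = -6 - m*(-3) = -6 + 21/2 = 9/2
p(x) = (7/2)x + (9/2)


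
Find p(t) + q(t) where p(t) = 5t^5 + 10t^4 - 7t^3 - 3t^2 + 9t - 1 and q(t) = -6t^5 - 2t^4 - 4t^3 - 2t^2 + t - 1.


Align terms by degree and add:
  5t^5 + 10t^4 - 7t^3 - 3t^2 + 9t - 1
  -6t^5 - 2t^4 - 4t^3 - 2t^2 + t - 1
= -t^5 + 8t^4 - 11t^3 - 5t^2 + 10t - 2


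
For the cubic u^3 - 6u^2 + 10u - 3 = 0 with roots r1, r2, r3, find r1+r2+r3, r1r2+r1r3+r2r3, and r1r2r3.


Monic cubic u^3+bu^2+cu+d=0: sum=-b, pairwise sum=c, product=-d.
b=-6, c=10, d=-3
r1+r2+r3 = 6
r1r2+r1r3+r2r3 = 10
r1r2r3 = 3


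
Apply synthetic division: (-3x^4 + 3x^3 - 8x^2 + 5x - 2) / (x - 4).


Synthetic division with c = 4. Coefficients: -3, 3, -8, 5, -2
Bring down -3.
  -3 * 4 = -12; -12 + 3 = -9
  -9 * 4 = -36; -36 - 8 = -44
  -44 * 4 = -176; -176 + 5 = -171
  -171 * 4 = -684; -684 - 2 = -686
Quotient: -3x^3 - 9x^2 - 44x - 171, Remainder: -686


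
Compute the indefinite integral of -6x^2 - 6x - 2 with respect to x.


Reverse power rule on each term:
  ∫ -6x^2 dx = -2x^3
  ∫ -6x dx = -3x^2
  ∫ -2 dx = -2x
F(x) = -2x^3 - 3x^2 - 2x + C


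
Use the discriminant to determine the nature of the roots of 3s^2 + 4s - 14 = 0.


D = b^2 - 4ac = (4)^2 - 4(3)(-14) = 16 + 168 = 184
Since D > 0: two distinct irrational roots


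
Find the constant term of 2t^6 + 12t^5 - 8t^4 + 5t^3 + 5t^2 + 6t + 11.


Read off the constant term: 11


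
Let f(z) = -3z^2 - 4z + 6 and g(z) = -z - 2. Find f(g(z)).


Substitute g(z) into f:
f(g(z)) = -3*(-z - 2)^2 + (-4)*(-z - 2) + 6
(-z - 2)^2 = z^2 + 4z + 4
Expand and combine: -3z^2 - 8z + 2


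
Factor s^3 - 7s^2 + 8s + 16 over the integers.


Try integer roots (divisors of 16). s=4: p(4)=0.
Divide out (s - 4): quotient is s^2 - 3s - 4.
Factor the quadratic: (s + 1)(s - 4)
Result: (s - 4)(s + 1)(s - 4)


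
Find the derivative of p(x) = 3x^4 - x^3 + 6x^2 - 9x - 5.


Apply the power rule term by term:
  d/dx(3x^4) = 12x^3
  d/dx(-x^3) = -3x^2
  d/dx(6x^2) = 12x
  d/dx(-9x) = -9
  d/dx(-5) = 0
p'(x) = 12x^3 - 3x^2 + 12x - 9


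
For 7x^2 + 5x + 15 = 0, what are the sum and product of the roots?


For ax^2+bx+c=0: sum = -b/a, product = c/a.
a=7, b=5, c=15
Sum = -(5)/7 = -5/7
Product = (15)/7 = 15/7


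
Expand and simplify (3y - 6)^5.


Expand (3y - 6)^5 by repeated multiplication:
  (3y - 6)^2 = 9y^2 - 36y + 36
  (3y - 6)^3 = 27y^3 - 162y^2 + 324y - 216
  (3y - 6)^4 = 81y^4 - 648y^3 + 1944y^2 - 2592y + 1296
= 243y^5 - 2430y^4 + 9720y^3 - 19440y^2 + 19440y - 7776


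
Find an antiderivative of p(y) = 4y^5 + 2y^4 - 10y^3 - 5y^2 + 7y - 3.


Reverse power rule on each term:
  ∫ 4y^5 dy = (2/3)y^6
  ∫ 2y^4 dy = (2/5)y^5
  ∫ -10y^3 dy = -(5/2)y^4
  ∫ -5y^2 dy = -(5/3)y^3
  ∫ 7y dy = (7/2)y^2
  ∫ -3 dy = -3y
F(y) = (2/3)y^6 + (2/5)y^5 - (5/2)y^4 - (5/3)y^3 + (7/2)y^2 - 3y + C


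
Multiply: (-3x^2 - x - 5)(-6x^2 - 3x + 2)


Distribute each term of the first polynomial:
  (-3x^2)(-6x^2 - 3x + 2) = 18x^4 + 9x^3 - 6x^2
  (-x)(-6x^2 - 3x + 2) = 6x^3 + 3x^2 - 2x
  (-5)(-6x^2 - 3x + 2) = 30x^2 + 15x - 10
Sum: 18x^4 + 15x^3 + 27x^2 + 13x - 10


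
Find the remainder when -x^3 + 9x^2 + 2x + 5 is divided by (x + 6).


By the Remainder Theorem, the remainder equals p(-6):
  -1*(-6)^3 = 216
  9*(-6)^2 = 324
  2*(-6)^1 = -12
  constant: 5
Sum: 216 + 324 - 12 + 5 = 533


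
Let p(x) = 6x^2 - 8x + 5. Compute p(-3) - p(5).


p(-3) = 83
p(5) = 115
p(-3) - p(5) = 83 - 115 = -32


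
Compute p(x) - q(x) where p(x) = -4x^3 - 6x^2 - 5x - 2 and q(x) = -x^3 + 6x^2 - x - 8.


Distribute the minus sign:
  (-4x^3 - 6x^2 - 5x - 2)
- (-x^3 + 6x^2 - x - 8)
Negate second polynomial: x^3 - 6x^2 + x + 8
Add: -3x^3 - 12x^2 - 4x + 6


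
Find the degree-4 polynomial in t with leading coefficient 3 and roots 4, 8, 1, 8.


p(t) = 3(t - 4)(t - 8)(t - 1)(t - 8)
Expand: 3t^4 - 63t^3 + 444t^2 - 1152t + 768


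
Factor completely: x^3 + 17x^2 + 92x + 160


Try integer roots (divisors of 160). x=-5: p(-5)=0.
Divide out (x + 5): quotient is x^2 + 12x + 32.
Factor the quadratic: (x + 4)(x + 8)
Result: (x + 5)(x + 4)(x + 8)


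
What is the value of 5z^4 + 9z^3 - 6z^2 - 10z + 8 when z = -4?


Using direct substitution:
  5 * (-4)^4 = 1280
  9 * (-4)^3 = -576
  -6 * (-4)^2 = -96
  -10 * (-4)^1 = 40
  constant: 8
Sum = 1280 - 576 - 96 + 40 + 8 = 656


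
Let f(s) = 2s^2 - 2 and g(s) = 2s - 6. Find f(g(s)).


Substitute g(s) into f:
f(g(s)) = 2*(2s - 6)^2 + (-2)
(2s - 6)^2 = 4s^2 - 24s + 36
Expand and combine: 8s^2 - 48s + 70


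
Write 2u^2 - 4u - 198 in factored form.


Roots satisfy r1 + r2 = -b/a = 2 and r1*r2 = c/a = -99.
So r1 = -9, r2 = 11.
2u^2 - 4u - 198 = 2(u - r1)(u - r2) = 2(u + 9)(u - 11)


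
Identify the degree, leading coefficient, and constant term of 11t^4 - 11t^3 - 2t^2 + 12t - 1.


Highest power of t is 4, with coefficient 11. Constant term is -1.
Degree = 4, leading coefficient = 11, constant term = -1


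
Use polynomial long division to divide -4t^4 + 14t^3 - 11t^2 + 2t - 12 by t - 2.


(-4t^4 + 14t^3 - 11t^2 + 2t - 12) / (t - 2)
Step 1: -4t^3 * (t - 2) = -4t^4 + 8t^3; subtract.
Step 2: 6t^2 * (t - 2) = 6t^3 - 12t^2; subtract.
Step 3: t * (t - 2) = t^2 - 2t; subtract.
Step 4: 4 * (t - 2) = 4t - 8; subtract.
Quotient: -4t^3 + 6t^2 + t + 4, Remainder: -4


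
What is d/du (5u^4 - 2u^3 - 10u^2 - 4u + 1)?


Apply the power rule term by term:
  d/du(5u^4) = 20u^3
  d/du(-2u^3) = -6u^2
  d/du(-10u^2) = -20u
  d/du(-4u) = -4
  d/du(1) = 0
p'(u) = 20u^3 - 6u^2 - 20u - 4


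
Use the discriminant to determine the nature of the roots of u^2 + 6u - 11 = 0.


D = b^2 - 4ac = (6)^2 - 4(1)(-11) = 36 + 44 = 80
Since D > 0: two distinct irrational roots


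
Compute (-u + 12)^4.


Expand (-u + 12)^4 by repeated multiplication:
  (-u + 12)^2 = u^2 - 24u + 144
  (-u + 12)^3 = -u^3 + 36u^2 - 432u + 1728
= u^4 - 48u^3 + 864u^2 - 6912u + 20736


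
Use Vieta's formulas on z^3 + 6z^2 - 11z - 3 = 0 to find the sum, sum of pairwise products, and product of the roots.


Monic cubic z^3+bz^2+cz+d=0: sum=-b, pairwise sum=c, product=-d.
b=6, c=-11, d=-3
r1+r2+r3 = -6
r1r2+r1r3+r2r3 = -11
r1r2r3 = 3


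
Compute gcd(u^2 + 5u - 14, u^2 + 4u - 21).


Factor each:
  u^2 + 5u - 14 = (u + 7)(u - 2)
  u^2 + 4u - 21 = (u + 7)(u - 3)
Common monic factor: u + 7


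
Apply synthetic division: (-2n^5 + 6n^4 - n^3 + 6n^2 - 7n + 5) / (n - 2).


Synthetic division with c = 2. Coefficients: -2, 6, -1, 6, -7, 5
Bring down -2.
  -2 * 2 = -4; -4 + 6 = 2
  2 * 2 = 4; 4 - 1 = 3
  3 * 2 = 6; 6 + 6 = 12
  12 * 2 = 24; 24 - 7 = 17
  17 * 2 = 34; 34 + 5 = 39
Quotient: -2n^4 + 2n^3 + 3n^2 + 12n + 17, Remainder: 39


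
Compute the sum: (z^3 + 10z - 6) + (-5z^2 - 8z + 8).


Align terms by degree and add:
  z^3 + 10z - 6
  -5z^2 - 8z + 8
= z^3 - 5z^2 + 2z + 2


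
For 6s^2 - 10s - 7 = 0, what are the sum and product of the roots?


For as^2+bs+c=0: sum = -b/a, product = c/a.
a=6, b=-10, c=-7
Sum = -(-10)/6 = 5/3
Product = (-7)/6 = -7/6


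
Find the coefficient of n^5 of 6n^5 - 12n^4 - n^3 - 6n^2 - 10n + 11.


Read off the coefficient of n^5: 6


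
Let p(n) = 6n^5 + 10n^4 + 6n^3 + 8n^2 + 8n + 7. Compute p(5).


Using direct substitution:
  6 * (5)^5 = 18750
  10 * (5)^4 = 6250
  6 * (5)^3 = 750
  8 * (5)^2 = 200
  8 * (5)^1 = 40
  constant: 7
Sum = 18750 + 6250 + 750 + 200 + 40 + 7 = 25997


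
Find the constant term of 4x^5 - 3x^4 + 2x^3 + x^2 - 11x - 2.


Read off the constant term: -2


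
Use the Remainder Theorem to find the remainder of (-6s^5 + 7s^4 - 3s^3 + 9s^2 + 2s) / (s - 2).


By the Remainder Theorem, the remainder equals p(2):
  -6*(2)^5 = -192
  7*(2)^4 = 112
  -3*(2)^3 = -24
  9*(2)^2 = 36
  2*(2)^1 = 4
  constant: 0
Sum: -192 + 112 - 24 + 36 + 4 + 0 = -64


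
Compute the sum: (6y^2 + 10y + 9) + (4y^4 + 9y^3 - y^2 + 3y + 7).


Align terms by degree and add:
  6y^2 + 10y + 9
+ 4y^4 + 9y^3 - y^2 + 3y + 7
= 4y^4 + 9y^3 + 5y^2 + 13y + 16


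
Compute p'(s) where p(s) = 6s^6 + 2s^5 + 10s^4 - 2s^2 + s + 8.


Apply the power rule term by term:
  d/ds(6s^6) = 36s^5
  d/ds(2s^5) = 10s^4
  d/ds(10s^4) = 40s^3
  d/ds(-2s^2) = -4s
  d/ds(s) = 1
  d/ds(8) = 0
p'(s) = 36s^5 + 10s^4 + 40s^3 - 4s + 1


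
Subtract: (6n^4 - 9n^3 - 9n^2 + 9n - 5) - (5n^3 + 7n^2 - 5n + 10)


Distribute the minus sign:
  (6n^4 - 9n^3 - 9n^2 + 9n - 5)
- (5n^3 + 7n^2 - 5n + 10)
Negate second polynomial: -5n^3 - 7n^2 + 5n - 10
Add: 6n^4 - 14n^3 - 16n^2 + 14n - 15


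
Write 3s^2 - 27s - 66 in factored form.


Roots satisfy r1 + r2 = -b/a = 9 and r1*r2 = c/a = -22.
So r1 = -2, r2 = 11.
3s^2 - 27s - 66 = 3(s - r1)(s - r2) = 3(s + 2)(s - 11)


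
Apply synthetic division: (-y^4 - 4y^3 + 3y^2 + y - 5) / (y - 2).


Synthetic division with c = 2. Coefficients: -1, -4, 3, 1, -5
Bring down -1.
  -1 * 2 = -2; -2 - 4 = -6
  -6 * 2 = -12; -12 + 3 = -9
  -9 * 2 = -18; -18 + 1 = -17
  -17 * 2 = -34; -34 - 5 = -39
Quotient: -y^3 - 6y^2 - 9y - 17, Remainder: -39


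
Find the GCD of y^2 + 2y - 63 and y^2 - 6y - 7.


Factor each:
  y^2 + 2y - 63 = (y - 7)(y + 9)
  y^2 - 6y - 7 = (y - 7)(y + 1)
Common monic factor: y - 7


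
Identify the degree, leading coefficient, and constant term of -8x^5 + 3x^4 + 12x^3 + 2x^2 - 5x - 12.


Highest power of x is 5, with coefficient -8. Constant term is -12.
Degree = 5, leading coefficient = -8, constant term = -12


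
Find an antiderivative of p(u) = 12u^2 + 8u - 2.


Reverse power rule on each term:
  ∫ 12u^2 du = 4u^3
  ∫ 8u du = 4u^2
  ∫ -2 du = -2u
F(u) = 4u^3 + 4u^2 - 2u + C


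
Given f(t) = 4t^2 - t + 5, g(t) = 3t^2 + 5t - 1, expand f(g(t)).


Substitute g(t) into f:
f(g(t)) = 4*(3t^2 + 5t - 1)^2 + (-1)*(3t^2 + 5t - 1) + 5
(3t^2 + 5t - 1)^2 = 9t^4 + 30t^3 + 19t^2 - 10t + 1
Expand and combine: 36t^4 + 120t^3 + 73t^2 - 45t + 10


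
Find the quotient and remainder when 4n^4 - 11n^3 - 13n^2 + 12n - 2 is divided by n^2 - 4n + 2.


(4n^4 - 11n^3 - 13n^2 + 12n - 2) / (n^2 - 4n + 2)
Step 1: 4n^2 * (n^2 - 4n + 2) = 4n^4 - 16n^3 + 8n^2; subtract.
Step 2: 5n * (n^2 - 4n + 2) = 5n^3 - 20n^2 + 10n; subtract.
Step 3: -1 * (n^2 - 4n + 2) = -n^2 + 4n - 2; subtract.
Quotient: 4n^2 + 5n - 1, Remainder: -2n


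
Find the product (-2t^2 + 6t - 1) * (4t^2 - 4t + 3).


Distribute each term of the first polynomial:
  (-2t^2)(4t^2 - 4t + 3) = -8t^4 + 8t^3 - 6t^2
  (6t)(4t^2 - 4t + 3) = 24t^3 - 24t^2 + 18t
  (-1)(4t^2 - 4t + 3) = -4t^2 + 4t - 3
Sum: -8t^4 + 32t^3 - 34t^2 + 22t - 3


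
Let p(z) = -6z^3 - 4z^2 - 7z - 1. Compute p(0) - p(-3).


p(0) = -1
p(-3) = 146
p(0) - p(-3) = -1 - 146 = -147


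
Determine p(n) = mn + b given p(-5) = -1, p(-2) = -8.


p(n) = mn + b. Using p(-5)=-1, p(-2)=-8:
m = (-1 + 8)/(-5 + 2) = 7/-3 = -7/3
b = -1 - m*(-5) = -1 - 35/3 = -38/3
p(n) = -(7/3)n - (38/3)


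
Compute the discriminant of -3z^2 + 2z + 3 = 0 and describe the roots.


D = b^2 - 4ac = (2)^2 - 4(-3)(3) = 4 + 36 = 40
Since D > 0: two distinct irrational roots


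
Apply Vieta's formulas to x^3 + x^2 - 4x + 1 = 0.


Monic cubic x^3+bx^2+cx+d=0: sum=-b, pairwise sum=c, product=-d.
b=1, c=-4, d=1
r1+r2+r3 = -1
r1r2+r1r3+r2r3 = -4
r1r2r3 = -1


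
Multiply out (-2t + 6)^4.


Expand (-2t + 6)^4 by repeated multiplication:
  (-2t + 6)^2 = 4t^2 - 24t + 36
  (-2t + 6)^3 = -8t^3 + 72t^2 - 216t + 216
= 16t^4 - 192t^3 + 864t^2 - 1728t + 1296


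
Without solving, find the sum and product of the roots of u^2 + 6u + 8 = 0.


For au^2+bu+c=0: sum = -b/a, product = c/a.
a=1, b=6, c=8
Sum = -(6)/1 = -6
Product = (8)/1 = 8


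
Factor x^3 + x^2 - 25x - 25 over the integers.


Try integer roots (divisors of -25). x=-1: p(-1)=0.
Divide out (x + 1): quotient is x^2 - 25.
Factor the quadratic: (x - 5)(x + 5)
Result: (x + 1)(x - 5)(x + 5)


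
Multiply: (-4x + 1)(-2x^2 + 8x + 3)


Distribute each term of the first polynomial:
  (-4x)(-2x^2 + 8x + 3) = 8x^3 - 32x^2 - 12x
  (1)(-2x^2 + 8x + 3) = -2x^2 + 8x + 3
Sum: 8x^3 - 34x^2 - 4x + 3


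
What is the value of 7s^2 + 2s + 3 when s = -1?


Using direct substitution:
  7 * (-1)^2 = 7
  2 * (-1)^1 = -2
  constant: 3
Sum = 7 - 2 + 3 = 8


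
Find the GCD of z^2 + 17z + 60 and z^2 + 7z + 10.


Factor each:
  z^2 + 17z + 60 = (z + 5)(z + 12)
  z^2 + 7z + 10 = (z + 5)(z + 2)
Common monic factor: z + 5


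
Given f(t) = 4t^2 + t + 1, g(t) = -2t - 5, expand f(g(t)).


Substitute g(t) into f:
f(g(t)) = 4*(-2t - 5)^2 + 1*(-2t - 5) + 1
(-2t - 5)^2 = 4t^2 + 20t + 25
Expand and combine: 16t^2 + 78t + 96


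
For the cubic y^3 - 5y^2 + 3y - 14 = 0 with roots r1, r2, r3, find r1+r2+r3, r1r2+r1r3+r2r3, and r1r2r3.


Monic cubic y^3+by^2+cy+d=0: sum=-b, pairwise sum=c, product=-d.
b=-5, c=3, d=-14
r1+r2+r3 = 5
r1r2+r1r3+r2r3 = 3
r1r2r3 = 14


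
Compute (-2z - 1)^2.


Expand (-2z - 1)^2 by repeated multiplication:
= 4z^2 + 4z + 1


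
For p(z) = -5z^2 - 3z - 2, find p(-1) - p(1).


p(-1) = -4
p(1) = -10
p(-1) - p(1) = -4 + 10 = 6


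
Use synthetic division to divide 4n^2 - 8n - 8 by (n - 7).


Synthetic division with c = 7. Coefficients: 4, -8, -8
Bring down 4.
  4 * 7 = 28; 28 - 8 = 20
  20 * 7 = 140; 140 - 8 = 132
Quotient: 4n + 20, Remainder: 132


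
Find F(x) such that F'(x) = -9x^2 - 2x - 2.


Reverse power rule on each term:
  ∫ -9x^2 dx = -3x^3
  ∫ -2x dx = -x^2
  ∫ -2 dx = -2x
F(x) = -3x^3 - x^2 - 2x + C


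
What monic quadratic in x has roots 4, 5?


p(x) = (x - 4)(x - 5)
Expand: x^2 - 9x + 20


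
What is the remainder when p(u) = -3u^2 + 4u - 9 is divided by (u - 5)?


By the Remainder Theorem, the remainder equals p(5):
  -3*(5)^2 = -75
  4*(5)^1 = 20
  constant: -9
Sum: -75 + 20 - 9 = -64


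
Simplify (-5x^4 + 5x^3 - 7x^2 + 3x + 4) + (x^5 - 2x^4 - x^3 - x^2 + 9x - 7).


Align terms by degree and add:
  -5x^4 + 5x^3 - 7x^2 + 3x + 4
+ x^5 - 2x^4 - x^3 - x^2 + 9x - 7
= x^5 - 7x^4 + 4x^3 - 8x^2 + 12x - 3


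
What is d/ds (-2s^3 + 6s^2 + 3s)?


Apply the power rule term by term:
  d/ds(-2s^3) = -6s^2
  d/ds(6s^2) = 12s
  d/ds(3s) = 3
p'(s) = -6s^2 + 12s + 3


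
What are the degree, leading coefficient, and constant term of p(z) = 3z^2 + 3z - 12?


Highest power of z is 2, with coefficient 3. Constant term is -12.
Degree = 2, leading coefficient = 3, constant term = -12


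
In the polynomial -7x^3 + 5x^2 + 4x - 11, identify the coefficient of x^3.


Read off the coefficient of x^3: -7


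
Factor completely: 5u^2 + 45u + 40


Roots satisfy r1 + r2 = -b/a = -9 and r1*r2 = c/a = 8.
So r1 = -1, r2 = -8.
5u^2 + 45u + 40 = 5(u - r1)(u - r2) = 5(u + 1)(u + 8)


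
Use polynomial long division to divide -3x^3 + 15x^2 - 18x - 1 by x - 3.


(-3x^3 + 15x^2 - 18x - 1) / (x - 3)
Step 1: -3x^2 * (x - 3) = -3x^3 + 9x^2; subtract.
Step 2: 6x * (x - 3) = 6x^2 - 18x; subtract.
Step 3: 0 * (x - 3) = 0; subtract.
Quotient: -3x^2 + 6x, Remainder: -1


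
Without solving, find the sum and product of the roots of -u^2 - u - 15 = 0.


For au^2+bu+c=0: sum = -b/a, product = c/a.
a=-1, b=-1, c=-15
Sum = -(-1)/-1 = -1
Product = (-15)/-1 = 15


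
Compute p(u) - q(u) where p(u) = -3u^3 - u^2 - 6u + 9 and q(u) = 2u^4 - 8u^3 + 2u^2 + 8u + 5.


Distribute the minus sign:
  (-3u^3 - u^2 - 6u + 9)
- (2u^4 - 8u^3 + 2u^2 + 8u + 5)
Negate second polynomial: -2u^4 + 8u^3 - 2u^2 - 8u - 5
Add: -2u^4 + 5u^3 - 3u^2 - 14u + 4


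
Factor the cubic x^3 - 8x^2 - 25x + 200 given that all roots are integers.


Try integer roots (divisors of 200). x=5: p(5)=0.
Divide out (x - 5): quotient is x^2 - 3x - 40.
Factor the quadratic: (x - 8)(x + 5)
Result: (x - 5)(x - 8)(x + 5)


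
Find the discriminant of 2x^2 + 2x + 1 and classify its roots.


D = b^2 - 4ac = (2)^2 - 4(2)(1) = 4 - 8 = -4
Since D < 0: two complex conjugate roots (no real roots)


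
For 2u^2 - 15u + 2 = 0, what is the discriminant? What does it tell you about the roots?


D = b^2 - 4ac = (-15)^2 - 4(2)(2) = 225 - 16 = 209
Since D > 0: two distinct irrational roots


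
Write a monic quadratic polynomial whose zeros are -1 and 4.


p(t) = (t + 1)(t - 4)
Expand: t^2 - 3t - 4


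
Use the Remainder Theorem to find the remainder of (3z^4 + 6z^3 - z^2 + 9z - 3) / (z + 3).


By the Remainder Theorem, the remainder equals p(-3):
  3*(-3)^4 = 243
  6*(-3)^3 = -162
  -1*(-3)^2 = -9
  9*(-3)^1 = -27
  constant: -3
Sum: 243 - 162 - 9 - 27 - 3 = 42


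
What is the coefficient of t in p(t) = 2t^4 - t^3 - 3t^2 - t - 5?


Read off the coefficient of t: -1


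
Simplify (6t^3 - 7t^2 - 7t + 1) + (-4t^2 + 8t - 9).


Align terms by degree and add:
  6t^3 - 7t^2 - 7t + 1
  -4t^2 + 8t - 9
= 6t^3 - 11t^2 + t - 8


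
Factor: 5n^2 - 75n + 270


Roots satisfy r1 + r2 = -b/a = 15 and r1*r2 = c/a = 54.
So r1 = 6, r2 = 9.
5n^2 - 75n + 270 = 5(n - r1)(n - r2) = 5(n - 6)(n - 9)


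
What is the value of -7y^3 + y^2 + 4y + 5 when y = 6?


Using direct substitution:
  -7 * (6)^3 = -1512
  1 * (6)^2 = 36
  4 * (6)^1 = 24
  constant: 5
Sum = -1512 + 36 + 24 + 5 = -1447


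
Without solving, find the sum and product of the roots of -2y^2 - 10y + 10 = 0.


For ay^2+by+c=0: sum = -b/a, product = c/a.
a=-2, b=-10, c=10
Sum = -(-10)/-2 = -5
Product = (10)/-2 = -5


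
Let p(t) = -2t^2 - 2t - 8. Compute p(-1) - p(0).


p(-1) = -8
p(0) = -8
p(-1) - p(0) = -8 + 8 = 0


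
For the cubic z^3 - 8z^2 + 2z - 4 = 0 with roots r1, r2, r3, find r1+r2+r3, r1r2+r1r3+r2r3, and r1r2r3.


Monic cubic z^3+bz^2+cz+d=0: sum=-b, pairwise sum=c, product=-d.
b=-8, c=2, d=-4
r1+r2+r3 = 8
r1r2+r1r3+r2r3 = 2
r1r2r3 = 4


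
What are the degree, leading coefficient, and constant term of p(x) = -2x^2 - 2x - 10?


Highest power of x is 2, with coefficient -2. Constant term is -10.
Degree = 2, leading coefficient = -2, constant term = -10


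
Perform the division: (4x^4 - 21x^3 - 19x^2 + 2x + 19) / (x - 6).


(4x^4 - 21x^3 - 19x^2 + 2x + 19) / (x - 6)
Step 1: 4x^3 * (x - 6) = 4x^4 - 24x^3; subtract.
Step 2: 3x^2 * (x - 6) = 3x^3 - 18x^2; subtract.
Step 3: -x * (x - 6) = -x^2 + 6x; subtract.
Step 4: -4 * (x - 6) = -4x + 24; subtract.
Quotient: 4x^3 + 3x^2 - x - 4, Remainder: -5


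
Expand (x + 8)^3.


Expand (x + 8)^3 by repeated multiplication:
  (x + 8)^2 = x^2 + 16x + 64
= x^3 + 24x^2 + 192x + 512


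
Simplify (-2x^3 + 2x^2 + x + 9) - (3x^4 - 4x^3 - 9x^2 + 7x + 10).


Distribute the minus sign:
  (-2x^3 + 2x^2 + x + 9)
- (3x^4 - 4x^3 - 9x^2 + 7x + 10)
Negate second polynomial: -3x^4 + 4x^3 + 9x^2 - 7x - 10
Add: -3x^4 + 2x^3 + 11x^2 - 6x - 1


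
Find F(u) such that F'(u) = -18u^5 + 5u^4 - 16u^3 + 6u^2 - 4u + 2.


Reverse power rule on each term:
  ∫ -18u^5 du = -3u^6
  ∫ 5u^4 du = u^5
  ∫ -16u^3 du = -4u^4
  ∫ 6u^2 du = 2u^3
  ∫ -4u du = -2u^2
  ∫ 2 du = 2u
F(u) = -3u^6 + u^5 - 4u^4 + 2u^3 - 2u^2 + 2u + C


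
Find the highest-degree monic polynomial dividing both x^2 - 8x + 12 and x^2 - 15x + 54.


Factor each:
  x^2 - 8x + 12 = (x - 6)(x - 2)
  x^2 - 15x + 54 = (x - 6)(x - 9)
Common monic factor: x - 6


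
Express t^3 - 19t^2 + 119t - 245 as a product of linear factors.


Try integer roots (divisors of -245). t=7: p(7)=0.
Divide out (t - 7): quotient is t^2 - 12t + 35.
Factor the quadratic: (t - 7)(t - 5)
Result: (t - 7)(t - 7)(t - 5)


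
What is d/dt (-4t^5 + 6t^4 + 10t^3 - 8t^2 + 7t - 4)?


Apply the power rule term by term:
  d/dt(-4t^5) = -20t^4
  d/dt(6t^4) = 24t^3
  d/dt(10t^3) = 30t^2
  d/dt(-8t^2) = -16t
  d/dt(7t) = 7
  d/dt(-4) = 0
p'(t) = -20t^4 + 24t^3 + 30t^2 - 16t + 7


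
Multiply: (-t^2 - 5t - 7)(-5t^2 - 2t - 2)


Distribute each term of the first polynomial:
  (-t^2)(-5t^2 - 2t - 2) = 5t^4 + 2t^3 + 2t^2
  (-5t)(-5t^2 - 2t - 2) = 25t^3 + 10t^2 + 10t
  (-7)(-5t^2 - 2t - 2) = 35t^2 + 14t + 14
Sum: 5t^4 + 27t^3 + 47t^2 + 24t + 14


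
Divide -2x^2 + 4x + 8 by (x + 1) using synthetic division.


Synthetic division with c = -1. Coefficients: -2, 4, 8
Bring down -2.
  -2 * -1 = 2; 2 + 4 = 6
  6 * -1 = -6; -6 + 8 = 2
Quotient: -2x + 6, Remainder: 2


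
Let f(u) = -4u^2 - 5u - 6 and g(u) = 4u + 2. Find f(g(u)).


Substitute g(u) into f:
f(g(u)) = -4*(4u + 2)^2 + (-5)*(4u + 2) + (-6)
(4u + 2)^2 = 16u^2 + 16u + 4
Expand and combine: -64u^2 - 84u - 32


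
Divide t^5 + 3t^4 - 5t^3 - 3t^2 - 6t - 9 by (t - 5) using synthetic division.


Synthetic division with c = 5. Coefficients: 1, 3, -5, -3, -6, -9
Bring down 1.
  1 * 5 = 5; 5 + 3 = 8
  8 * 5 = 40; 40 - 5 = 35
  35 * 5 = 175; 175 - 3 = 172
  172 * 5 = 860; 860 - 6 = 854
  854 * 5 = 4270; 4270 - 9 = 4261
Quotient: t^4 + 8t^3 + 35t^2 + 172t + 854, Remainder: 4261


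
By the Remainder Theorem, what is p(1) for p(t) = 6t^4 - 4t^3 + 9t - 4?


By the Remainder Theorem, the remainder equals p(1):
  6*(1)^4 = 6
  -4*(1)^3 = -4
  0*(1)^2 = 0
  9*(1)^1 = 9
  constant: -4
Sum: 6 - 4 + 0 + 9 - 4 = 7


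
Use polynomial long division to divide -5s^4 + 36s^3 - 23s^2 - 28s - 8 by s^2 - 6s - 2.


(-5s^4 + 36s^3 - 23s^2 - 28s - 8) / (s^2 - 6s - 2)
Step 1: -5s^2 * (s^2 - 6s - 2) = -5s^4 + 30s^3 + 10s^2; subtract.
Step 2: 6s * (s^2 - 6s - 2) = 6s^3 - 36s^2 - 12s; subtract.
Step 3: 3 * (s^2 - 6s - 2) = 3s^2 - 18s - 6; subtract.
Quotient: -5s^2 + 6s + 3, Remainder: 2s - 2


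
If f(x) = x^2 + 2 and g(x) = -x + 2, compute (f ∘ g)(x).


Substitute g(x) into f:
f(g(x)) = 1*(-x + 2)^2 + 2
(-x + 2)^2 = x^2 - 4x + 4
Expand and combine: x^2 - 4x + 6


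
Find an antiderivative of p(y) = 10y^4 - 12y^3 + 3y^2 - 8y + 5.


Reverse power rule on each term:
  ∫ 10y^4 dy = 2y^5
  ∫ -12y^3 dy = -3y^4
  ∫ 3y^2 dy = y^3
  ∫ -8y dy = -4y^2
  ∫ 5 dy = 5y
F(y) = 2y^5 - 3y^4 + y^3 - 4y^2 + 5y + C


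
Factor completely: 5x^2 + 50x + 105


Roots satisfy r1 + r2 = -b/a = -10 and r1*r2 = c/a = 21.
So r1 = -7, r2 = -3.
5x^2 + 50x + 105 = 5(x - r1)(x - r2) = 5(x + 7)(x + 3)


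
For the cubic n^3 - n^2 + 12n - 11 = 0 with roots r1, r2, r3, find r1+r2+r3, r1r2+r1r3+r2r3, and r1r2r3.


Monic cubic n^3+bn^2+cn+d=0: sum=-b, pairwise sum=c, product=-d.
b=-1, c=12, d=-11
r1+r2+r3 = 1
r1r2+r1r3+r2r3 = 12
r1r2r3 = 11


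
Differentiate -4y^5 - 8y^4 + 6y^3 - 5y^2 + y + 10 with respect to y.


Apply the power rule term by term:
  d/dy(-4y^5) = -20y^4
  d/dy(-8y^4) = -32y^3
  d/dy(6y^3) = 18y^2
  d/dy(-5y^2) = -10y
  d/dy(y) = 1
  d/dy(10) = 0
p'(y) = -20y^4 - 32y^3 + 18y^2 - 10y + 1


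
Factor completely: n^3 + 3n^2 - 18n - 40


Try integer roots (divisors of -40). n=4: p(4)=0.
Divide out (n - 4): quotient is n^2 + 7n + 10.
Factor the quadratic: (n + 2)(n + 5)
Result: (n - 4)(n + 2)(n + 5)


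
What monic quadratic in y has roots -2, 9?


p(y) = (y + 2)(y - 9)
Expand: y^2 - 7y - 18


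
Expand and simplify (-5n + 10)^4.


Expand (-5n + 10)^4 by repeated multiplication:
  (-5n + 10)^2 = 25n^2 - 100n + 100
  (-5n + 10)^3 = -125n^3 + 750n^2 - 1500n + 1000
= 625n^4 - 5000n^3 + 15000n^2 - 20000n + 10000


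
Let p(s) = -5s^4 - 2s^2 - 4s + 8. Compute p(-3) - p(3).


p(-3) = -403
p(3) = -427
p(-3) - p(3) = -403 + 427 = 24


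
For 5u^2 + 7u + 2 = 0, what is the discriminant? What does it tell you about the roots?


D = b^2 - 4ac = (7)^2 - 4(5)(2) = 49 - 40 = 9
Since D > 0: two distinct rational roots


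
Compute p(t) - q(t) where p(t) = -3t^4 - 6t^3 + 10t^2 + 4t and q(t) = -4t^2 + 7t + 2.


Distribute the minus sign:
  (-3t^4 - 6t^3 + 10t^2 + 4t)
- (-4t^2 + 7t + 2)
Negate second polynomial: 4t^2 - 7t - 2
Add: -3t^4 - 6t^3 + 14t^2 - 3t - 2


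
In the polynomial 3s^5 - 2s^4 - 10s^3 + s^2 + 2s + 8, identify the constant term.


Read off the constant term: 8


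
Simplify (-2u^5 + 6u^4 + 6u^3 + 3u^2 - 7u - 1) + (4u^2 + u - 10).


Align terms by degree and add:
  -2u^5 + 6u^4 + 6u^3 + 3u^2 - 7u - 1
+ 4u^2 + u - 10
= -2u^5 + 6u^4 + 6u^3 + 7u^2 - 6u - 11


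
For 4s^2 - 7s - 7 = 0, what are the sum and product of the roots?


For as^2+bs+c=0: sum = -b/a, product = c/a.
a=4, b=-7, c=-7
Sum = -(-7)/4 = 7/4
Product = (-7)/4 = -7/4


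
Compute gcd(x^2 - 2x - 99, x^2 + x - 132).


Factor each:
  x^2 - 2x - 99 = (x - 11)(x + 9)
  x^2 + x - 132 = (x - 11)(x + 12)
Common monic factor: x - 11
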